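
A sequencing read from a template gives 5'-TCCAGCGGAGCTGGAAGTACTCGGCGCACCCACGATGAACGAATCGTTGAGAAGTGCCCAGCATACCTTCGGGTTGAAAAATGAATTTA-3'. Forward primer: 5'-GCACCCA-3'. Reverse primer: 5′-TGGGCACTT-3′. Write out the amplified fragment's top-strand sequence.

5'-GCACCCACGATGAACGAATCGTTGAGAAGTGCCCA-3'

Forward primer GCACCCA is found on the top strand at positions 26–32.
The reverse primer's reverse complement is AAGTGCCCA, which matches the template at positions 52–60.
The product is the template from position 26 through 60 (35 bp).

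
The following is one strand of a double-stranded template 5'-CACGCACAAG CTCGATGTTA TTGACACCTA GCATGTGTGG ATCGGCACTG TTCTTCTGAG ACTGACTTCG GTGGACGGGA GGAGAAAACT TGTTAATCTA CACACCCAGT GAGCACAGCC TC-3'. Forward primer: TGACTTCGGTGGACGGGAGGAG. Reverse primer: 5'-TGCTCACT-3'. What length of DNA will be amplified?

Scanning the template, TGACTTCGGTGGACGGGAGGAG occurs at positions 63–84; this primer anneals to the bottom strand there with its 3' end pointing downstream.
Taking the reverse complement of TGCTCACT gives AGTGAGCA, found at positions 108–115 on the template; the primer anneals here to the top strand with its 3' end pointing upstream.
Product length = (reverse-primer end) − (forward-primer start) + 1 = 115 − 63 + 1 = 53 bp.

53 bp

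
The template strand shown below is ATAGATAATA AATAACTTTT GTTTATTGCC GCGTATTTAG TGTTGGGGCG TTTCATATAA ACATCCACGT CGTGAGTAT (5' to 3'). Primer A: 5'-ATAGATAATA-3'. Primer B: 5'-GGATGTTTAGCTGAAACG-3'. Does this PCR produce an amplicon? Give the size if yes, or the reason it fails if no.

No product — primer B has no binding site in the template.

Primer B (GGATGTTTAGCTGAAACG) does not match the top strand, and its reverse complement CGTTTCAGCTAAACATCC does not match either.
With no annealing site for primer B, no amplification occurs.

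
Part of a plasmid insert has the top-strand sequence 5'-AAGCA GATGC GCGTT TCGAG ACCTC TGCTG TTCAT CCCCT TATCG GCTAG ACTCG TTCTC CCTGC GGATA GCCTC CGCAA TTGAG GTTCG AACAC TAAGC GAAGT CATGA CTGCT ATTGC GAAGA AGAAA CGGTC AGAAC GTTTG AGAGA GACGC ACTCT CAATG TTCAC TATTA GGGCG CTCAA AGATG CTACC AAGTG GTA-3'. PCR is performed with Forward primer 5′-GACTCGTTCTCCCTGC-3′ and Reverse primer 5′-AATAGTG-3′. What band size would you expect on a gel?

Scanning the template, GACTCGTTCTCCCTGC occurs at positions 50–65; this primer anneals to the bottom strand there with its 3' end pointing downstream.
Taking the reverse complement of AATAGTG gives CACTATT, found at positions 168–174 on the template; the primer anneals here to the top strand with its 3' end pointing upstream.
Product length = (reverse-primer end) − (forward-primer start) + 1 = 174 − 50 + 1 = 125 bp.

125 bp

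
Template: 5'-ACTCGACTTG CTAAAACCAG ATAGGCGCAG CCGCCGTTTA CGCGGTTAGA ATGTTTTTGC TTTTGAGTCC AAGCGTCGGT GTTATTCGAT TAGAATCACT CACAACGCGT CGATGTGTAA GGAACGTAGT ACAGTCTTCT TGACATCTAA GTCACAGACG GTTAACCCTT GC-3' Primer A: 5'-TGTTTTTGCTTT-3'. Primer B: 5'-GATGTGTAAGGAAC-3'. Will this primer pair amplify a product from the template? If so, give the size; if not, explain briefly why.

Primer A (TGTTTTTGCTTT) matches the top strand at positions 52–63 (3' end points downstream).
Primer B (GATGTGTAAGGAAC) also matches the top strand directly, at positions 112–125 — its reverse complement GTTCCTTACACATC is not present.
Both primers anneal to the bottom strand with 3' ends pointing the same way, so neither can prime synthesis back toward the other.

No product — both primers anneal to the same strand and extend in the same direction.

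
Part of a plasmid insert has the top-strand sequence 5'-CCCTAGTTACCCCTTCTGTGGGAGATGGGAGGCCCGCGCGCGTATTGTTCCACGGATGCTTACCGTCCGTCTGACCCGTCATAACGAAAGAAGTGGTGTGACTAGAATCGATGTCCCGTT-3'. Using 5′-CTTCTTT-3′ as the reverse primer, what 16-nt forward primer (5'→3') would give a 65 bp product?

The reverse primer's reverse complement AAAGAAG matches the template at positions 87–93, so the product ends at position 93.
A 65 bp product then starts at position 93 − 65 + 1 = 29.
The forward primer is identical to the top strand there: GAGGCCCGCGCGCGTA.

5'-GAGGCCCGCGCGCGTA-3'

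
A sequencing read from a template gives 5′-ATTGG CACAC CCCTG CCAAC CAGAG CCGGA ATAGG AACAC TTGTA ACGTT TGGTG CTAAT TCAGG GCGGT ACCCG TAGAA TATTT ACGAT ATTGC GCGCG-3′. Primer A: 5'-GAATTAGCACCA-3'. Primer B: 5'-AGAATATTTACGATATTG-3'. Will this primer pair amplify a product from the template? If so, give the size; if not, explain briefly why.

No product — the primers' 3' ends point away from each other.

Primer A (GAATTAGCACCA) has reverse complement TGGTGCTAATTC, which matches the top strand at positions 51–62; primer A anneals to the top strand there with its 3' end pointing upstream toward position 51.
Primer B (AGAATATTTACGATATTG) matches the top strand directly at positions 77–94; it anneals to the bottom strand with its 3' end pointing downstream toward position 94.
The 3' ends diverge (primer A extends toward position 1, primer B toward position 100), so the primers never converge on a shared product.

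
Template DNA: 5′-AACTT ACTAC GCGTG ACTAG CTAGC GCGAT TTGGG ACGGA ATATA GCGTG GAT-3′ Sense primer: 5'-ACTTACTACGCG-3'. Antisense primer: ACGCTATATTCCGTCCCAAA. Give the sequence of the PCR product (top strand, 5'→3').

Forward primer ACTTACTACGCG is found on the top strand at positions 2–13.
The reverse primer's reverse complement is TTTGGGACGGAATATAGCGT, which matches the template at positions 30–49.
The product is the template from position 2 through 49 (48 bp).

5'-ACTTACTACGCGTGACTAGCTAGCGCGATTTGGGACGGAATATAGCGT-3'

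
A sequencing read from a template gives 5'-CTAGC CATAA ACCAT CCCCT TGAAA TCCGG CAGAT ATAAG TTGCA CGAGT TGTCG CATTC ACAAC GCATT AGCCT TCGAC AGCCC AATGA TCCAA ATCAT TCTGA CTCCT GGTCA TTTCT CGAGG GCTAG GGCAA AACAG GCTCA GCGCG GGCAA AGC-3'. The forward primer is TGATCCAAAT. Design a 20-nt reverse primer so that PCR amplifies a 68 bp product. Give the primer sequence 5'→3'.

The forward primer binds at positions 88–97, so a 68 bp product ends at position 88 + 68 − 1 = 155.
The reverse primer anneals to the top strand over positions 136–155, i.e. to AACAGGCTCAGCGCGGGCAA.
Its sequence written 5'→3' is the reverse complement: TTGCCCGCGCTGAGCCTGTT.

5'-TTGCCCGCGCTGAGCCTGTT-3'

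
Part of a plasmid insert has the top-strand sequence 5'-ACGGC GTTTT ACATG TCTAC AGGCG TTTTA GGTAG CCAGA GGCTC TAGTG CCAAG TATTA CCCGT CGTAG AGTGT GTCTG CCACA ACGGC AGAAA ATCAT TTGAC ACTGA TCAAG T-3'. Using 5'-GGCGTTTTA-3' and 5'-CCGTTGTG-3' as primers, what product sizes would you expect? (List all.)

87 bp, 68 bp

The forward primer GGCGTTTTA matches the top strand at positions 3–11, 22–30.
The reverse primer's reverse complement is CACAACGG, matching at positions 82–89.
Each forward site pairs with the reverse site to give a product ending at position 89: sizes 87, 68 bp.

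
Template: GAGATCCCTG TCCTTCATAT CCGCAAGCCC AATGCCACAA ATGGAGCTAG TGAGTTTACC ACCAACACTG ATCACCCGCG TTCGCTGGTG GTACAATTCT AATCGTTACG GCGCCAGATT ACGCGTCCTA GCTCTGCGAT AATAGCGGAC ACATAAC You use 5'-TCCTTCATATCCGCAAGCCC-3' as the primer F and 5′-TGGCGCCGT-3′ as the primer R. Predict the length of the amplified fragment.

Forward primer TCCTTCATATCCGCAAGCCC is found on the top strand at positions 11–30.
Reverse complement of the reverse primer: ACGGCGCCA. This occurs on the top strand at positions 108–116.
Amplicon spans positions 11–116: 106 bp.

106 bp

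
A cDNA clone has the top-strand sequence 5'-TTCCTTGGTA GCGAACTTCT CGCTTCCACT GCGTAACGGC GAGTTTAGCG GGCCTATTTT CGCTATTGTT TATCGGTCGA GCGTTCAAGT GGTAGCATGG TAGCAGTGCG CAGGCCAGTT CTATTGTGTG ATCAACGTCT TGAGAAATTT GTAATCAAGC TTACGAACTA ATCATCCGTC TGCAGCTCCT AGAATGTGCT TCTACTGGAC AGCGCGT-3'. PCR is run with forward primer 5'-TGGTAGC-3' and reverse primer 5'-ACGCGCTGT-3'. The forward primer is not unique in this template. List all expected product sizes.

The forward primer TGGTAGC matches the top strand at positions 6–12, 90–96, 98–104.
The reverse primer's reverse complement is ACAGCGCGT, matching at positions 209–217.
Each forward site pairs with the reverse site to give a product ending at position 217: sizes 212, 128, 120 bp.

212 bp, 128 bp, 120 bp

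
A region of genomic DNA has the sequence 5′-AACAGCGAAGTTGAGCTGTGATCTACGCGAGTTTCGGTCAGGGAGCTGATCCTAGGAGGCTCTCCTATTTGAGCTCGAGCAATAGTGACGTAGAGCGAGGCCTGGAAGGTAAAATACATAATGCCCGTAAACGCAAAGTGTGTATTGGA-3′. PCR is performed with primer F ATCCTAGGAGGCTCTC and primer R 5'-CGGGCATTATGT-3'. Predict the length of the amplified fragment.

79 bp

Scanning the template, ATCCTAGGAGGCTCTC occurs at positions 49–64; this primer anneals to the bottom strand there with its 3' end pointing downstream.
Taking the reverse complement of CGGGCATTATGT gives ACATAATGCCCG, found at positions 116–127 on the template; the primer anneals here to the top strand with its 3' end pointing upstream.
The product runs from position 49 to position 127, so its length is 127 − 49 + 1 = 79 bp.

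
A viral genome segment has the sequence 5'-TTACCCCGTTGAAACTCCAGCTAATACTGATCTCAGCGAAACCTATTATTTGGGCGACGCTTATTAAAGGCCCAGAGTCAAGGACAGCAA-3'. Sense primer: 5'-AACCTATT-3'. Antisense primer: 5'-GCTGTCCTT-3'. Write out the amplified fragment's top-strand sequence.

5'-AACCTATTATTTGGGCGACGCTTATTAAAGGCCCAGAGTCAAGGACAGC-3'

The forward primer matches the template at positions 40–47.
Reverse complement of the reverse primer: AAGGACAGC. This occurs on the top strand at positions 80–88.
The product is the template from position 40 through 88 (49 bp).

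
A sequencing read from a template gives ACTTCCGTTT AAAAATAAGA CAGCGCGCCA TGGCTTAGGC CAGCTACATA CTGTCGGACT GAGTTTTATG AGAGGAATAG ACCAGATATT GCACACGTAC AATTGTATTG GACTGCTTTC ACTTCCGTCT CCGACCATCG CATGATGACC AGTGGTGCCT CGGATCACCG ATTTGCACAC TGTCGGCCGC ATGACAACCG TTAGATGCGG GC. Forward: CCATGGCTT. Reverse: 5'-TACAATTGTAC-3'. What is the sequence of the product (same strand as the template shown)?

Forward primer CCATGGCTT is found on the top strand at positions 28–36.
Reverse complement of the reverse primer: GTACAATTGTA. This occurs on the top strand at positions 97–107.
The product is the template from position 28 through 107 (80 bp).

5'-CCATGGCTTAGGCCAGCTACATACTGTCGGACTGAGTTTTATGAGAGGAATAGACCAGATATTGCACACGTACAATTGTA-3'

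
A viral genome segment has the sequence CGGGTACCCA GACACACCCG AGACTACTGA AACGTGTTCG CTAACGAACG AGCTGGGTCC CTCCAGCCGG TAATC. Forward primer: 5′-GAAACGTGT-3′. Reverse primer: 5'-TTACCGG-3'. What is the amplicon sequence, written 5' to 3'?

Scanning the template, GAAACGTGT occurs at positions 29–37; this primer anneals to the bottom strand there with its 3' end pointing downstream.
The reverse primer's reverse complement is CCGGTAA, which matches the template at positions 67–73.
The product is the template from position 29 through 73 (45 bp).

5'-GAAACGTGTTCGCTAACGAACGAGCTGGGTCCCTCCAGCCGGTAA-3'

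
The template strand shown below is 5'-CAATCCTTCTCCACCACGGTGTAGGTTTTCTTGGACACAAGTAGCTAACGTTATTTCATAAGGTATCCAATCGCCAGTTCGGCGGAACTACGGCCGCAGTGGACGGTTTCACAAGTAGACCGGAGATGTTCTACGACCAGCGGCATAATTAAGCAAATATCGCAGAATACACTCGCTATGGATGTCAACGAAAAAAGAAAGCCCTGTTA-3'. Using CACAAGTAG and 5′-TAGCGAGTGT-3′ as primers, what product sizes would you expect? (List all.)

143 bp, 69 bp

The forward primer CACAAGTAG matches the top strand at positions 36–44, 110–118.
The reverse primer's reverse complement is ACACTCGCTA, matching at positions 169–178.
Each forward site pairs with the reverse site to give a product ending at position 178: sizes 143, 69 bp.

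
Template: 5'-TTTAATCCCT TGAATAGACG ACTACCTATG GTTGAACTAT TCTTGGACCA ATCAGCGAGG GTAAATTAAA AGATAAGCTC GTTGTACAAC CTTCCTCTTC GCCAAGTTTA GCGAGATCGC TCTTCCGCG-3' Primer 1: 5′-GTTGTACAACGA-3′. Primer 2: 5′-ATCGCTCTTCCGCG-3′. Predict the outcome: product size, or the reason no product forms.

Primer 1 (GTTGTACAACGA) has reverse complement TCGTTGTACAAC, which matches the top strand at positions 79–90; primer 1 anneals to the top strand there with its 3' end pointing upstream toward position 79.
Primer 2 (ATCGCTCTTCCGCG) matches the top strand directly at positions 116–129; it anneals to the bottom strand with its 3' end pointing downstream toward position 129.
The 3' ends diverge (primer 1 extends toward position 1, primer 2 toward position 129), so the primers never converge on a shared product.

No product — the primers' 3' ends point away from each other.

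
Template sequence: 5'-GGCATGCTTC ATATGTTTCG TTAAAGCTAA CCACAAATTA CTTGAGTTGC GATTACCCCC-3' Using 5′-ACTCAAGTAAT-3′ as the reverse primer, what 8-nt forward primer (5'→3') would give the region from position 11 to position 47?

5'-ATATGTTT-3'

The reverse primer's reverse complement ATTACTTGAGT matches the template at positions 37–47; the product starts at position 11.
The forward primer is identical to the top strand over positions 11–18: ATATGTTT.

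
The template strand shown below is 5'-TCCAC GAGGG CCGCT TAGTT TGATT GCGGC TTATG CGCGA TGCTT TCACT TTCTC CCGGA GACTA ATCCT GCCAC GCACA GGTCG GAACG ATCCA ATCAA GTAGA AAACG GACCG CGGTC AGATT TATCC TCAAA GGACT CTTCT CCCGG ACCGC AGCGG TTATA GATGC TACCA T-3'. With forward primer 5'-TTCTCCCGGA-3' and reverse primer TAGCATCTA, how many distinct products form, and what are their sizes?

The forward primer TTCTCCCGGA matches the top strand at positions 51–60, 142–151.
The reverse primer's reverse complement is TAGATGCTA, matching at positions 164–172.
Each forward site pairs with the reverse site to give a product ending at position 172: sizes 122, 31 bp.

Two products: 122 bp, 31 bp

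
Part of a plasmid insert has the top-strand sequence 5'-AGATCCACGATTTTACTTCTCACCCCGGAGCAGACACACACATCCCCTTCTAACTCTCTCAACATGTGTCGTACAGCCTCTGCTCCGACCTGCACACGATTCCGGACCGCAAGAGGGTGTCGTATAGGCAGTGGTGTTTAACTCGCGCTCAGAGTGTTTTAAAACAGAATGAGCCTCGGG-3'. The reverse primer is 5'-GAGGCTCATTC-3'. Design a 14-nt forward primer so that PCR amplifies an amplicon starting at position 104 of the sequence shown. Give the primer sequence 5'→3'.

5'-GGACCGCAAGAGGG-3'

The reverse primer's reverse complement GAATGAGCCTC matches the template at positions 167–177; the product starts at position 104.
The forward primer is identical to the top strand over positions 104–117: GGACCGCAAGAGGG.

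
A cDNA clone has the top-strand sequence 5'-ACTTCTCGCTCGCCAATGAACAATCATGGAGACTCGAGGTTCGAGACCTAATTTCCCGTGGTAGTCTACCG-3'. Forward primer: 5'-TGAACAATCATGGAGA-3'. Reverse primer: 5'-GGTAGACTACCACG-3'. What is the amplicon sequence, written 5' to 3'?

Forward primer TGAACAATCATGGAGA is found on the top strand at positions 17–32.
Taking the reverse complement of GGTAGACTACCACG gives CGTGGTAGTCTACC, found at positions 57–70 on the template; the primer anneals here to the top strand with its 3' end pointing upstream.
The product is the template from position 17 through 70 (54 bp).

5'-TGAACAATCATGGAGACTCGAGGTTCGAGACCTAATTTCCCGTGGTAGTCTACC-3'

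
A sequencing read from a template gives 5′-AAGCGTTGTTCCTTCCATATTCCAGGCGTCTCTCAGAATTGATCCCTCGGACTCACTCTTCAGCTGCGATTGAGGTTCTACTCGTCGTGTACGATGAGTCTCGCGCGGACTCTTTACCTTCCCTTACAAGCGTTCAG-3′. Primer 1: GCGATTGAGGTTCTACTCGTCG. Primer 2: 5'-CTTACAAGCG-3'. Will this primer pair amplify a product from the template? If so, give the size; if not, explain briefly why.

No product — both primers anneal to the same strand and extend in the same direction.

Primer 1 (GCGATTGAGGTTCTACTCGTCG) matches the top strand at positions 66–87 (3' end points downstream).
Primer 2 (CTTACAAGCG) also matches the top strand directly, at positions 123–132 — its reverse complement CGCTTGTAAG is not present.
Both primers anneal to the bottom strand with 3' ends pointing the same way, so neither can prime synthesis back toward the other.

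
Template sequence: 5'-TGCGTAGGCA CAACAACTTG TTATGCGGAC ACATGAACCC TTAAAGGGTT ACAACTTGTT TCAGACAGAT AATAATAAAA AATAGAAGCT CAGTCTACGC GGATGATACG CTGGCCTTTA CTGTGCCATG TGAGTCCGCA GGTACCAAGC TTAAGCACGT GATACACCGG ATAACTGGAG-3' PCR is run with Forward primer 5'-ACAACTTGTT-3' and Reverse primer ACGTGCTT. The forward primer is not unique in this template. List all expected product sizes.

The forward primer ACAACTTGTT matches the top strand at positions 13–22, 51–60.
The reverse primer's reverse complement is AAGCACGT, matching at positions 153–160.
Each forward site pairs with the reverse site to give a product ending at position 160: sizes 148, 110 bp.

148 bp, 110 bp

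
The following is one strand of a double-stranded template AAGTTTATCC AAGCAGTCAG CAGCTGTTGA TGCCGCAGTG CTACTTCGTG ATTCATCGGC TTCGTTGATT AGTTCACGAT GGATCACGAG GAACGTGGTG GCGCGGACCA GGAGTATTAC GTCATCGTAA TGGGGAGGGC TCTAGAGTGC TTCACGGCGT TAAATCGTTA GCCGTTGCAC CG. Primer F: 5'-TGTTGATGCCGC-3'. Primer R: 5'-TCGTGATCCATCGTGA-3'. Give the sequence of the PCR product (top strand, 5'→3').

5'-TGTTGATGCCGCAGTGCTACTTCGTGATTCATCGGCTTCGTTGATTAGTTCACGATGGATCACGA-3'

Scanning the template, TGTTGATGCCGC occurs at positions 25–36; this primer anneals to the bottom strand there with its 3' end pointing downstream.
The reverse primer's reverse complement is TCACGATGGATCACGA, which matches the template at positions 74–89.
The product is the template from position 25 through 89 (65 bp).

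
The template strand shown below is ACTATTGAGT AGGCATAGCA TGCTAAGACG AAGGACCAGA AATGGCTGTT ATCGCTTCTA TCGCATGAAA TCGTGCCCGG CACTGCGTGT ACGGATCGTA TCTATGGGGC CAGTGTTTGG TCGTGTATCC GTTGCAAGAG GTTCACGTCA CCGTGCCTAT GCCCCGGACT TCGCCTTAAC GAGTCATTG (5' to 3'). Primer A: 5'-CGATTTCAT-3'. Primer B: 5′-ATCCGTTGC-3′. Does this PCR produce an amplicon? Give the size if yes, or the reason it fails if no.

Primer A (CGATTTCAT) has reverse complement ATGAAATCG, which matches the top strand at positions 65–73; primer A anneals to the top strand there with its 3' end pointing upstream toward position 65.
Primer B (ATCCGTTGC) matches the top strand directly at positions 127–135; it anneals to the bottom strand with its 3' end pointing downstream toward position 135.
The 3' ends diverge (primer A extends toward position 1, primer B toward position 189), so the primers never converge on a shared product.

No product — the primers' 3' ends point away from each other.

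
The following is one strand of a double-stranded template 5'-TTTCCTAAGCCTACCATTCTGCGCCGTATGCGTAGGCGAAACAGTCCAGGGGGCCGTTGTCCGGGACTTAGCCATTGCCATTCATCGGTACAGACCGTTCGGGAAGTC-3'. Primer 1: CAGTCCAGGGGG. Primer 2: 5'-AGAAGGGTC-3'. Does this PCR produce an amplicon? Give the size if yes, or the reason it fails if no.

No product — primer 2 has no binding site in the template.

Primer 2 (AGAAGGGTC) does not match the top strand, and its reverse complement GACCCTTCT does not match either.
With no annealing site for primer 2, no amplification occurs.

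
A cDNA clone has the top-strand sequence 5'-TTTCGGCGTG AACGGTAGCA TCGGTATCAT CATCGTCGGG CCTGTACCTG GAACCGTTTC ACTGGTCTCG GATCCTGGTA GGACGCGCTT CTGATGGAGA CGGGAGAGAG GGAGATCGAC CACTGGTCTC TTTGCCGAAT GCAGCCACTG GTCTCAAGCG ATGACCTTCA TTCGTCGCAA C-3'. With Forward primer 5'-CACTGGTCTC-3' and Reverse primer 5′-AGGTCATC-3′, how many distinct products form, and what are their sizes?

The forward primer CACTGGTCTC matches the top strand at positions 60–69, 121–130, 146–155.
The reverse primer's reverse complement is GATGACCT, matching at positions 160–167.
Each forward site pairs with the reverse site to give a product ending at position 167: sizes 108, 47, 22 bp.

Three products: 108 bp, 47 bp, 22 bp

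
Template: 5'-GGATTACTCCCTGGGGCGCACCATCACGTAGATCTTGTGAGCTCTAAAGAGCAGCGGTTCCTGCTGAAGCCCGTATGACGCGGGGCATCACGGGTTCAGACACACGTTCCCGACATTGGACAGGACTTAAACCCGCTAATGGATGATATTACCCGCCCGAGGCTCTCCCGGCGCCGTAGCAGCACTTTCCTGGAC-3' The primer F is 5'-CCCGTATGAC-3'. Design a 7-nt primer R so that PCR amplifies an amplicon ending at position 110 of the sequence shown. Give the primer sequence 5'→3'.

5'-GGAACGT-3'

The forward primer binds at positions 70–79; the product's 3' end on the top strand is position 110.
The reverse primer anneals to the top strand over positions 104–110, i.e. to ACGTTCC.
Its sequence written 5'→3' is the reverse complement: GGAACGT.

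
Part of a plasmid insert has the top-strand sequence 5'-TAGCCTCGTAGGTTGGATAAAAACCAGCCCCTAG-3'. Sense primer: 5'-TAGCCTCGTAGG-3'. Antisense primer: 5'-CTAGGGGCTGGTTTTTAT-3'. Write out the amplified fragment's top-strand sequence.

Forward primer TAGCCTCGTAGG is found on the top strand at positions 1–12.
The reverse primer's reverse complement is ATAAAAACCAGCCCCTAG, which matches the template at positions 17–34.
The product is the template from position 1 through 34 (34 bp).

5'-TAGCCTCGTAGGTTGGATAAAAACCAGCCCCTAG-3'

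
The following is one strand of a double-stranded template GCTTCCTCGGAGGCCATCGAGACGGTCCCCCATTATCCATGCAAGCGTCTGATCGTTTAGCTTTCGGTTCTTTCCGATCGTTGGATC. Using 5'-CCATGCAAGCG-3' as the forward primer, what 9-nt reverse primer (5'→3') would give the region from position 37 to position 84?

5'-CCAACGATC-3'

The product's 3' end on the top strand is position 84.
The reverse primer anneals to the top strand over positions 76–84, i.e. to GATCGTTGG.
Its sequence written 5'→3' is the reverse complement: CCAACGATC.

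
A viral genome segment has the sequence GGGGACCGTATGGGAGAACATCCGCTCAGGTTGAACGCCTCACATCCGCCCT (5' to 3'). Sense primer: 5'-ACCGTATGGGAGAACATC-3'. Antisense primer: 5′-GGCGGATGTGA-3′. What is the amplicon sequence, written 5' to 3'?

5'-ACCGTATGGGAGAACATCCGCTCAGGTTGAACGCCTCACATCCGCC-3'

The forward primer matches the template at positions 5–22.
The reverse primer's reverse complement is TCACATCCGCC, which matches the template at positions 40–50.
The product is the template from position 5 through 50 (46 bp).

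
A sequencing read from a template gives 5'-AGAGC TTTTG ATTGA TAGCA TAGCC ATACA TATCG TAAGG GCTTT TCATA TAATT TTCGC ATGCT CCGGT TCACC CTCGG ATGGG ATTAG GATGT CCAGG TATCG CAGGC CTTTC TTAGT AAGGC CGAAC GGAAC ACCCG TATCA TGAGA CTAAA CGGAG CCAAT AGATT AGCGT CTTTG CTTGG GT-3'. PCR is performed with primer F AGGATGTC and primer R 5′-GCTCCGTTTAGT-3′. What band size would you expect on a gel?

Forward primer AGGATGTC is found on the top strand at positions 89–96.
The reverse primer's reverse complement is ACTAAACGGAGC, which matches the template at positions 150–161.
Product length = (reverse-primer end) − (forward-primer start) + 1 = 161 − 89 + 1 = 73 bp.

73 bp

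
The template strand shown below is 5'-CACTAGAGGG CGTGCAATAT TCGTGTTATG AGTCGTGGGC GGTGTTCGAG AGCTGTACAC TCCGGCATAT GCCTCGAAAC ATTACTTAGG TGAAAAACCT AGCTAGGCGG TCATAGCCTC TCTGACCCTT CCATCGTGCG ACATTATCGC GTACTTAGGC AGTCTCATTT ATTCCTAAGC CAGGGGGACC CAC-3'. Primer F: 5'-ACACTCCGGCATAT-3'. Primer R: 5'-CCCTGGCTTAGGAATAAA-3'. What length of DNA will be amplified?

Forward primer ACACTCCGGCATAT is found on the top strand at positions 57–70.
Taking the reverse complement of CCCTGGCTTAGGAATAAA gives TTTATTCCTAAGCCAGGG, found at positions 168–185 on the template; the primer anneals here to the top strand with its 3' end pointing upstream.
Product length = (reverse-primer end) − (forward-primer start) + 1 = 185 − 57 + 1 = 129 bp.

129 bp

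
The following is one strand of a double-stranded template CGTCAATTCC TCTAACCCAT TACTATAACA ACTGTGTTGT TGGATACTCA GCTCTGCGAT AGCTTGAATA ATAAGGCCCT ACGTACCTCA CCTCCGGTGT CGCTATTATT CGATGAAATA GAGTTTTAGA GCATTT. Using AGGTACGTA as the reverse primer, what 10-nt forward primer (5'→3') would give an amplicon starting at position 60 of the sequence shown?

5'-TAGCTTGAAT-3'

The reverse primer's reverse complement TACGTACCT matches the template at positions 80–88; the product starts at position 60.
The forward primer is identical to the top strand over positions 60–69: TAGCTTGAAT.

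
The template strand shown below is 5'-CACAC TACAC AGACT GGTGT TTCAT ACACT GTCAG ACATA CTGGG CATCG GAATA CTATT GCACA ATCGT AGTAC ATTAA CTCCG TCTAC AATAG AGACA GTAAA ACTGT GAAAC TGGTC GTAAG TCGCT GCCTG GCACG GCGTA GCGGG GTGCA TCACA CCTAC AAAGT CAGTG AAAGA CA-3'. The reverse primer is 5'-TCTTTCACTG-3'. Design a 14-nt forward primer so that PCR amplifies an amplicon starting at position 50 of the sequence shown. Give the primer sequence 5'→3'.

The reverse primer's reverse complement CAGTGAAAGA matches the template at positions 171–180; the product starts at position 50.
The forward primer is identical to the top strand over positions 50–63: GGAATACTATTGCA.

5'-GGAATACTATTGCA-3'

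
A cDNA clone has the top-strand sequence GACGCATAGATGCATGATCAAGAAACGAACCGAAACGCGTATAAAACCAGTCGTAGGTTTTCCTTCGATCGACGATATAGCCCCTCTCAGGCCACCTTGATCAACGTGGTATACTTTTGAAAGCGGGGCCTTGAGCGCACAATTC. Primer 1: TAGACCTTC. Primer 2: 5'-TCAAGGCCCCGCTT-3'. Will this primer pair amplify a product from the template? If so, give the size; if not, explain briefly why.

No product — primer 1 has no binding site in the template.

Primer 1 (TAGACCTTC) does not match the top strand, and its reverse complement GAAGGTCTA does not match either.
With no annealing site for primer 1, no amplification occurs.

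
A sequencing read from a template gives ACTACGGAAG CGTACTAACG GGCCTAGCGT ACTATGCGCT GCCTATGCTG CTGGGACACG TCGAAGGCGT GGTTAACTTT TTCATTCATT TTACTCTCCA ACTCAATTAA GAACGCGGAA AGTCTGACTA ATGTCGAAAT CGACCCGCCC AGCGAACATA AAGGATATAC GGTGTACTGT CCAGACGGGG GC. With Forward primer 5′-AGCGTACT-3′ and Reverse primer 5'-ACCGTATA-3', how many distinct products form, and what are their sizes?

The forward primer AGCGTACT matches the top strand at positions 9–16, 26–33.
The reverse primer's reverse complement is TATACGGT, matching at positions 166–173.
Each forward site pairs with the reverse site to give a product ending at position 173: sizes 165, 148 bp.

Two products: 165 bp, 148 bp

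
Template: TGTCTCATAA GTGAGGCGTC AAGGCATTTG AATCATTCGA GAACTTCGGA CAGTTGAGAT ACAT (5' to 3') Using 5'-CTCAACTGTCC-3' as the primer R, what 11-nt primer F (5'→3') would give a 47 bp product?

The reverse primer's reverse complement GGACAGTTGAG matches the template at positions 48–58, so the product ends at position 58.
A 47 bp product then starts at position 58 − 47 + 1 = 12.
The forward primer is identical to the top strand there: TGAGGCGTCAA.

5'-TGAGGCGTCAA-3'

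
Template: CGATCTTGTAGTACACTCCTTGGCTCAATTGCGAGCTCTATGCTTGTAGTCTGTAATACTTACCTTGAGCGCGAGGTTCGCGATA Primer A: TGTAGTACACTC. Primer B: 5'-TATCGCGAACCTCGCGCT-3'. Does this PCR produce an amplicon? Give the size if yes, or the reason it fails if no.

Yes — a 79 bp product.

Primer A (TGTAGTACACTC) matches the top strand at positions 7–18; it acts as a forward primer.
Primer B's reverse complement is AGCGCGAGGTTCGCGATA, matching the top strand at positions 68–85; it acts as a reverse primer.
The 3' ends face each other across positions 7–85, giving a 79 bp product.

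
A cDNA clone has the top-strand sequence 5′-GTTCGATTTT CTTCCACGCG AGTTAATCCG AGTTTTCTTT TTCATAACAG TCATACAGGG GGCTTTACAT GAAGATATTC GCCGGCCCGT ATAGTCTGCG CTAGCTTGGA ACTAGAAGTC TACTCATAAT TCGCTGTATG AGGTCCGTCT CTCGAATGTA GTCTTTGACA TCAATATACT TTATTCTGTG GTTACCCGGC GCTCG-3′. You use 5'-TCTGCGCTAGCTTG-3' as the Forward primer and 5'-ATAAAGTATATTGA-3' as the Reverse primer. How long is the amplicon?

90 bp

The forward primer matches the template at positions 95–108.
The reverse primer's reverse complement is TCAATATACTTTAT, which matches the template at positions 171–184.
The product runs from position 95 to position 184, so its length is 184 − 95 + 1 = 90 bp.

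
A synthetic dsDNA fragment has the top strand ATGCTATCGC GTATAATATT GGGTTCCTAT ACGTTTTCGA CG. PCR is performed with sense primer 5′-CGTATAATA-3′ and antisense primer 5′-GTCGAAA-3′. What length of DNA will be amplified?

The forward primer matches the template at positions 10–18.
Reverse complement of the reverse primer: TTTCGAC. This occurs on the top strand at positions 35–41.
The product runs from position 10 to position 41, so its length is 41 − 10 + 1 = 32 bp.

32 bp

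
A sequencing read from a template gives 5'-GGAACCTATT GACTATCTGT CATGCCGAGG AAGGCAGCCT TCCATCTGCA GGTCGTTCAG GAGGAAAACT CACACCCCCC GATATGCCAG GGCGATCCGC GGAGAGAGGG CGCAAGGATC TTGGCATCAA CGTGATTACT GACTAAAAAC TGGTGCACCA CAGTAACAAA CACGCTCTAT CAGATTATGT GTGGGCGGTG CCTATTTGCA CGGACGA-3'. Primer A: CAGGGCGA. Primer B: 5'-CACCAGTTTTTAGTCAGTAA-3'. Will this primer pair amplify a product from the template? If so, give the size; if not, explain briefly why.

Yes — a 68 bp product.

Primer A (CAGGGCGA) matches the top strand at positions 88–95; it acts as a forward primer.
Primer B's reverse complement is TTACTGACTAAAAACTGGTG, matching the top strand at positions 136–155; it acts as a reverse primer.
The 3' ends face each other across positions 88–155, giving a 68 bp product.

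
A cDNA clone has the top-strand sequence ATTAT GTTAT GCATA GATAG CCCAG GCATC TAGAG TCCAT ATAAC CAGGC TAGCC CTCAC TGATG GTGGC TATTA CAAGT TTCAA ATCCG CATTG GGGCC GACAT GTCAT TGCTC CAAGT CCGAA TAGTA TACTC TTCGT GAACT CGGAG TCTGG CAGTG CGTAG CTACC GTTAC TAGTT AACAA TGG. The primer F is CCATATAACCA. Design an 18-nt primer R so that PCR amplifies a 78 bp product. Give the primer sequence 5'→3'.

The forward primer binds at positions 37–47, so a 78 bp product ends at position 37 + 78 − 1 = 114.
The reverse primer anneals to the top strand over positions 97–114, i.e. to GGCCGACATGTCATTGCT.
Its sequence written 5'→3' is the reverse complement: AGCAATGACATGTCGGCC.

5'-AGCAATGACATGTCGGCC-3'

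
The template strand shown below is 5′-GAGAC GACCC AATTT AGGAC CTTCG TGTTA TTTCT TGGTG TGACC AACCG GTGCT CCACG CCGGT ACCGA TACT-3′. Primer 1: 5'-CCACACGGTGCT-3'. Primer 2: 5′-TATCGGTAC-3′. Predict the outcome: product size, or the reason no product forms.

No product — primer 1 has no binding site in the template.

Primer 1 (CCACACGGTGCT) does not match the top strand, and its reverse complement AGCACCGTGTGG does not match either.
With no annealing site for primer 1, no amplification occurs.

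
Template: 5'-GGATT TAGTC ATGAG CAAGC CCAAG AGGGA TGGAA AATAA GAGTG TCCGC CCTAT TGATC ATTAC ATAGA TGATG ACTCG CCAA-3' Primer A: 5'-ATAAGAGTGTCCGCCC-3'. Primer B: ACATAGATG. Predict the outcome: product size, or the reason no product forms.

No product — both primers anneal to the same strand and extend in the same direction.

Primer A (ATAAGAGTGTCCGCCC) matches the top strand at positions 37–52 (3' end points downstream).
Primer B (ACATAGATG) also matches the top strand directly, at positions 64–72 — its reverse complement CATCTATGT is not present.
Both primers anneal to the bottom strand with 3' ends pointing the same way, so neither can prime synthesis back toward the other.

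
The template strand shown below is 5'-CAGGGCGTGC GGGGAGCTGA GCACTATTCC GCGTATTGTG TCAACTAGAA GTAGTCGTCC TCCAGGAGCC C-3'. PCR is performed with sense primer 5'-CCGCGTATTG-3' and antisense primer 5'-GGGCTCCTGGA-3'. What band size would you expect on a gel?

43 bp

Scanning the template, CCGCGTATTG occurs at positions 29–38; this primer anneals to the bottom strand there with its 3' end pointing downstream.
Reverse complement of the reverse primer: TCCAGGAGCCC. This occurs on the top strand at positions 61–71.
The product runs from position 29 to position 71, so its length is 71 − 29 + 1 = 43 bp.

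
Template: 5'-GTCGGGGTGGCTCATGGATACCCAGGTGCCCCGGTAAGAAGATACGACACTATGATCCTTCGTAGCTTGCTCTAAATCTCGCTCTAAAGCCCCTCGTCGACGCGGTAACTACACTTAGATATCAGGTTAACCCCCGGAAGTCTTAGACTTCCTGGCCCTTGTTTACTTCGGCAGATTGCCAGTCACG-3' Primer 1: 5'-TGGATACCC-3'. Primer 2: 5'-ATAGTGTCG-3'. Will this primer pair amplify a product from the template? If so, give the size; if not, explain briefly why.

Yes — a 39 bp product.

Primer 1 (TGGATACCC) matches the top strand at positions 15–23; it acts as a forward primer.
Primer 2's reverse complement is CGACACTAT, matching the top strand at positions 45–53; it acts as a reverse primer.
The 3' ends face each other across positions 15–53, giving a 39 bp product.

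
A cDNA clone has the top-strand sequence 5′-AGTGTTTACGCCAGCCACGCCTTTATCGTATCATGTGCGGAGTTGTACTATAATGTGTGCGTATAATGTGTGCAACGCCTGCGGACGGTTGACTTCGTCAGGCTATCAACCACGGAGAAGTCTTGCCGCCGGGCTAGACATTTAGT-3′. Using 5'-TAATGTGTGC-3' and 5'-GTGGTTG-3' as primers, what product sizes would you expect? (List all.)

The forward primer TAATGTGTGC matches the top strand at positions 51–60, 64–73.
The reverse primer's reverse complement is CAACCAC, matching at positions 107–113.
Each forward site pairs with the reverse site to give a product ending at position 113: sizes 63, 50 bp.

63 bp, 50 bp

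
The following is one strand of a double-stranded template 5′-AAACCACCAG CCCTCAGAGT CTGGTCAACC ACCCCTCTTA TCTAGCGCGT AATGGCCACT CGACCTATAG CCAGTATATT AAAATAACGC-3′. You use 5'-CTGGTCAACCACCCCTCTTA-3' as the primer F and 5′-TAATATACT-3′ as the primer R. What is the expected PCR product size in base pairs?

The forward primer matches the template at positions 21–40.
Taking the reverse complement of TAATATACT gives AGTATATTA, found at positions 73–81 on the template; the primer anneals here to the top strand with its 3' end pointing upstream.
Amplicon spans positions 21–81: 61 bp.

61 bp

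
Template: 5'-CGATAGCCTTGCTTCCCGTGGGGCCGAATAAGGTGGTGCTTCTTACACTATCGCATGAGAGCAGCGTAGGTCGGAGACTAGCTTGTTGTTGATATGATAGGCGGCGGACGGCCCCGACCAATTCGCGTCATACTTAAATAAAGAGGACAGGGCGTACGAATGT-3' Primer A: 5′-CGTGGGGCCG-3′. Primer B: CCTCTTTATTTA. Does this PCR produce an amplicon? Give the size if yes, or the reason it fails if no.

Yes — a 130 bp product.

Primer A (CGTGGGGCCG) matches the top strand at positions 17–26; it acts as a forward primer.
Primer B's reverse complement is TAAATAAAGAGG, matching the top strand at positions 135–146; it acts as a reverse primer.
The 3' ends face each other across positions 17–146, giving a 130 bp product.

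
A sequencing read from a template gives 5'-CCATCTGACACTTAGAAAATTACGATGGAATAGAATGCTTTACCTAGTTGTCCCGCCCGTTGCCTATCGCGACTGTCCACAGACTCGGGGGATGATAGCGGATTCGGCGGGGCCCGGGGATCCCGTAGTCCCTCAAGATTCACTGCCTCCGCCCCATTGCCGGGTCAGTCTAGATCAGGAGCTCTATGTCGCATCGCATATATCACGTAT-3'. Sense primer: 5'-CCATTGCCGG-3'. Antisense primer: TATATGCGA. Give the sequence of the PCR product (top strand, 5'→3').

5'-CCATTGCCGGGTCAGTCTAGATCAGGAGCTCTATGTCGCATCGCATATA-3'

The forward primer matches the template at positions 154–163.
Reverse complement of the reverse primer: TCGCATATA. This occurs on the top strand at positions 194–202.
The product is the template from position 154 through 202 (49 bp).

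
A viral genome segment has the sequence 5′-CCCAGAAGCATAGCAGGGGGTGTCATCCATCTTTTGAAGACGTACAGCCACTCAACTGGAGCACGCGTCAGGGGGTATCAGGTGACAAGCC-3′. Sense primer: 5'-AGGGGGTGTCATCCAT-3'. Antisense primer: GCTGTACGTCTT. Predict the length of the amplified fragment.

Forward primer AGGGGGTGTCATCCAT is found on the top strand at positions 15–30.
Reverse complement of the reverse primer: AAGACGTACAGC. This occurs on the top strand at positions 37–48.
The product runs from position 15 to position 48, so its length is 48 − 15 + 1 = 34 bp.

34 bp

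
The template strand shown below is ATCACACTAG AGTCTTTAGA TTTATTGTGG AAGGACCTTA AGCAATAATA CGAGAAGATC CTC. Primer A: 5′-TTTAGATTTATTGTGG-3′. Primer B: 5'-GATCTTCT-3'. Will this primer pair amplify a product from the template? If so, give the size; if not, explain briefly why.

Primer A (TTTAGATTTATTGTGG) matches the top strand at positions 15–30; it acts as a forward primer.
Primer B's reverse complement is AGAAGATC, matching the top strand at positions 53–60; it acts as a reverse primer.
The 3' ends face each other across positions 15–60, giving a 46 bp product.

Yes — a 46 bp product.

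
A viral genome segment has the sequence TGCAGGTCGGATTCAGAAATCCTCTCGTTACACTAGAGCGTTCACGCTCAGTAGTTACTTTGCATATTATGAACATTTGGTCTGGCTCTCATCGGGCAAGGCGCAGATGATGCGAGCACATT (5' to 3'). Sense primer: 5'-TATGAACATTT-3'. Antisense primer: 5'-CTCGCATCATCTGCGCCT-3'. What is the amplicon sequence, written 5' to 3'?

The forward primer matches the template at positions 68–78.
Reverse complement of the reverse primer: AGGCGCAGATGATGCGAG. This occurs on the top strand at positions 99–116.
The product is the template from position 68 through 116 (49 bp).

5'-TATGAACATTTGGTCTGGCTCTCATCGGGCAAGGCGCAGATGATGCGAG-3'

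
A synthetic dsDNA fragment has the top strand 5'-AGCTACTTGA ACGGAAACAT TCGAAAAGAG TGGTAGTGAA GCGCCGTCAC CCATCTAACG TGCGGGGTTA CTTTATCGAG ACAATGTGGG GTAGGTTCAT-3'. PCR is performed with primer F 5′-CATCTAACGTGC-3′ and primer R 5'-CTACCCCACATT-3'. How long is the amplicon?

Forward primer CATCTAACGTGC is found on the top strand at positions 52–63.
The reverse primer's reverse complement is AATGTGGGGTAG, which matches the template at positions 83–94.
The product runs from position 52 to position 94, so its length is 94 − 52 + 1 = 43 bp.

43 bp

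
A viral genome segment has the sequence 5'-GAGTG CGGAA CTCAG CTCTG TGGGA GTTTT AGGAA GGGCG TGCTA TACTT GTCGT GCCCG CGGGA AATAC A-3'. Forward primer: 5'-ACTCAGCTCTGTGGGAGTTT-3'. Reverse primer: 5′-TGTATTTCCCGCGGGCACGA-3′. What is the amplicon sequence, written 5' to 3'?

The forward primer matches the template at positions 10–29.
Taking the reverse complement of TGTATTTCCCGCGGGCACGA gives TCGTGCCCGCGGGAAATACA, found at positions 52–71 on the template; the primer anneals here to the top strand with its 3' end pointing upstream.
The product is the template from position 10 through 71 (62 bp).

5'-ACTCAGCTCTGTGGGAGTTTTAGGAAGGGCGTGCTATACTTGTCGTGCCCGCGGGAAATACA-3'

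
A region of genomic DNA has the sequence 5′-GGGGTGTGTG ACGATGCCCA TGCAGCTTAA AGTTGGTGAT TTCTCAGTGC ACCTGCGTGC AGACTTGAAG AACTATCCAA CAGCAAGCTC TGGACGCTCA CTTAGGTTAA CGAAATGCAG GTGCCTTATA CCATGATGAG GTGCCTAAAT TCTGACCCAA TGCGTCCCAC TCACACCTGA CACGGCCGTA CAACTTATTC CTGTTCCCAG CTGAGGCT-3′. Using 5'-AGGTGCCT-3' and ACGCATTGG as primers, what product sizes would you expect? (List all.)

47 bp, 27 bp

The forward primer AGGTGCCT matches the top strand at positions 119–126, 139–146.
The reverse primer's reverse complement is CCAATGCGT, matching at positions 157–165.
Each forward site pairs with the reverse site to give a product ending at position 165: sizes 47, 27 bp.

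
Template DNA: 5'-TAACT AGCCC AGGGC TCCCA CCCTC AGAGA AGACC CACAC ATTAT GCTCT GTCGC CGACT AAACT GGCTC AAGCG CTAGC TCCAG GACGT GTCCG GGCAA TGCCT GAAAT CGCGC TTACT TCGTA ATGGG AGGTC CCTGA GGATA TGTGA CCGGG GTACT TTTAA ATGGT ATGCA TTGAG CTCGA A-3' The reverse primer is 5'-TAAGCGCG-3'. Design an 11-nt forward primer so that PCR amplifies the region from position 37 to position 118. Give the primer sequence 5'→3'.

5'-ACACATTATGC-3'

The reverse primer's reverse complement CGCGCTTA matches the template at positions 111–118; the product starts at position 37.
The forward primer is identical to the top strand over positions 37–47: ACACATTATGC.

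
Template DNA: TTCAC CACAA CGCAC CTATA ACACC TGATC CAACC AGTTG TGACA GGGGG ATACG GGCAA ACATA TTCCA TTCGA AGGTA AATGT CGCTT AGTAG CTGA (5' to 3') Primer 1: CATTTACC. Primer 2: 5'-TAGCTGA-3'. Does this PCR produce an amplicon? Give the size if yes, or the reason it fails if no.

No product — the primers' 3' ends point away from each other.

Primer 1 (CATTTACC) has reverse complement GGTAAATG, which matches the top strand at positions 77–84; primer 1 anneals to the top strand there with its 3' end pointing upstream toward position 77.
Primer 2 (TAGCTGA) matches the top strand directly at positions 93–99; it anneals to the bottom strand with its 3' end pointing downstream toward position 99.
The 3' ends diverge (primer 1 extends toward position 1, primer 2 toward position 99), so the primers never converge on a shared product.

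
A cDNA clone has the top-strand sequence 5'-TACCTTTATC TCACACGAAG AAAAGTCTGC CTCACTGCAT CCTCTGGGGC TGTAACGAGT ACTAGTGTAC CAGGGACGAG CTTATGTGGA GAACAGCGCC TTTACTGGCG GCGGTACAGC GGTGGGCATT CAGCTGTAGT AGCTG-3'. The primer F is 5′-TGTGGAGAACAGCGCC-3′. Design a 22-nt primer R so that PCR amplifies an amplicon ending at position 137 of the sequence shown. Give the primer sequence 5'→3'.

5'-ACAGCTGAATGCCCACCGCTGT-3'

The forward primer binds at positions 85–100; the product's 3' end on the top strand is position 137.
The reverse primer anneals to the top strand over positions 116–137, i.e. to ACAGCGGTGGGCATTCAGCTGT.
Its sequence written 5'→3' is the reverse complement: ACAGCTGAATGCCCACCGCTGT.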